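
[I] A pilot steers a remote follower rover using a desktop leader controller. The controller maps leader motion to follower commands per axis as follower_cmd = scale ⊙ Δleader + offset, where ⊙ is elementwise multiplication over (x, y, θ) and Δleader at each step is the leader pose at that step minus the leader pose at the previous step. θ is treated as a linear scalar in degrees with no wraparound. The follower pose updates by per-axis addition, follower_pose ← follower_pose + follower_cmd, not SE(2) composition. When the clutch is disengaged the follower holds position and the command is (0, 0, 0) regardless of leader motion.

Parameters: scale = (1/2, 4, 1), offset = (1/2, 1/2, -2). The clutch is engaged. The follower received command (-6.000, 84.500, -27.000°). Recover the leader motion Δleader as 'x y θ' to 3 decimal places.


axis x: (-6.000 − 1/2) / (1/2) = -13.000
axis y: (84.500 − 1/2) / (4) = 21.000
axis θ: (-27.000 − -2) / (1) = -25.000

-13.000 21.000 -25.000


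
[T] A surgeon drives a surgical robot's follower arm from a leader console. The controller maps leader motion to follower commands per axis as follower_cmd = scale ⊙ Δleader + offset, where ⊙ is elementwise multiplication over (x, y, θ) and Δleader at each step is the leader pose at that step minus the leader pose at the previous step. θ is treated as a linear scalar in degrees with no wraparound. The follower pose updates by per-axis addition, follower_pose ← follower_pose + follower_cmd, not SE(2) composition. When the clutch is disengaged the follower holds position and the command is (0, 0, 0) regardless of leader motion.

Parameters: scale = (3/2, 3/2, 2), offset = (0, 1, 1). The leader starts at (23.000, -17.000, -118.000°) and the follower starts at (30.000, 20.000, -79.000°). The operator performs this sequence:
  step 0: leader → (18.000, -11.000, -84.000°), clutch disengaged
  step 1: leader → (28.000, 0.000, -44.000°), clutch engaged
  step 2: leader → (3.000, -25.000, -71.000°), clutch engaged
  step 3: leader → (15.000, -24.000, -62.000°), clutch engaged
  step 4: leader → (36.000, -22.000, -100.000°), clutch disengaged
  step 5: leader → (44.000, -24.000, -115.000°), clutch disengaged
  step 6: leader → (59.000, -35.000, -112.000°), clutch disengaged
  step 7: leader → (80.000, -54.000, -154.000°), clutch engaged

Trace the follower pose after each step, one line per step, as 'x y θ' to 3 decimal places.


30.000 20.000 -79.000
45.000 37.500 2.000
7.500 1.000 -51.000
25.500 3.500 -32.000
25.500 3.500 -32.000
25.500 3.500 -32.000
25.500 3.500 -32.000
57.000 -24.000 -115.000

step 0: Δleader=(-5.000, 6.000, 34.000°), disengaged; cmd=(0,0,0) → follower holds at (30.000, 20.000, -79.000°)
step 1: Δleader=(10.000, 11.000, 40.000°), engaged; cmd=(15.000, 17.500, 81.000°) → follower=(45.000, 37.500, 2.000°)
step 2: Δleader=(-25.000, -25.000, -27.000°), engaged; cmd=(-37.500, -36.500, -53.000°) → follower=(7.500, 1.000, -51.000°)
step 3: Δleader=(12.000, 1.000, 9.000°), engaged; cmd=(18.000, 2.500, 19.000°) → follower=(25.500, 3.500, -32.000°)
step 4: Δleader=(21.000, 2.000, -38.000°), disengaged; cmd=(0,0,0) → follower holds at (25.500, 3.500, -32.000°)
step 5: Δleader=(8.000, -2.000, -15.000°), disengaged; cmd=(0,0,0) → follower holds at (25.500, 3.500, -32.000°)
step 6: Δleader=(15.000, -11.000, 3.000°), disengaged; cmd=(0,0,0) → follower holds at (25.500, 3.500, -32.000°)
step 7: Δleader=(21.000, -19.000, -42.000°), engaged; cmd=(31.500, -27.500, -83.000°) → follower=(57.000, -24.000, -115.000°)


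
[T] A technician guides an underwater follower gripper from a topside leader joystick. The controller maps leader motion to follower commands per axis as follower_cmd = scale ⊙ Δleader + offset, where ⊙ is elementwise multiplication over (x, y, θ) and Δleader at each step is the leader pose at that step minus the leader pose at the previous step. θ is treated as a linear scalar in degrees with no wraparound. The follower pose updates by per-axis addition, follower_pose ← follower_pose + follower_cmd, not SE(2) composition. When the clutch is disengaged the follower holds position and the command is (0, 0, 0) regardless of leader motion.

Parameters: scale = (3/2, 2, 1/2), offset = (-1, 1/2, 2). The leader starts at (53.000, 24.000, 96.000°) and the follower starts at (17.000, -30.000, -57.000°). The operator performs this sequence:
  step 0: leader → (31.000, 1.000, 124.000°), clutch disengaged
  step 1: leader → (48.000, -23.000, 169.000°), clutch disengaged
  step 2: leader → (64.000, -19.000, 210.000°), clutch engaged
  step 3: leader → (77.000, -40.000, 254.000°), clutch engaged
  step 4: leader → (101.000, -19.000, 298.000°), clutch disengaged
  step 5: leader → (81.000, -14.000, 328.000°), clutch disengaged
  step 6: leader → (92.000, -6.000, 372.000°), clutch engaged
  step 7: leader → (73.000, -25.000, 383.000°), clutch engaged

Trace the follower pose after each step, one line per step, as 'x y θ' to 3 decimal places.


17.000 -30.000 -57.000
17.000 -30.000 -57.000
40.000 -21.500 -34.500
58.500 -63.000 -10.500
58.500 -63.000 -10.500
58.500 -63.000 -10.500
74.000 -46.500 13.500
44.500 -84.000 21.000

step 0: Δleader=(-22.000, -23.000, 28.000°), disengaged; cmd=(0,0,0) → follower holds at (17.000, -30.000, -57.000°)
step 1: Δleader=(17.000, -24.000, 45.000°), disengaged; cmd=(0,0,0) → follower holds at (17.000, -30.000, -57.000°)
step 2: Δleader=(16.000, 4.000, 41.000°), engaged; cmd=(23.000, 8.500, 22.500°) → follower=(40.000, -21.500, -34.500°)
step 3: Δleader=(13.000, -21.000, 44.000°), engaged; cmd=(18.500, -41.500, 24.000°) → follower=(58.500, -63.000, -10.500°)
step 4: Δleader=(24.000, 21.000, 44.000°), disengaged; cmd=(0,0,0) → follower holds at (58.500, -63.000, -10.500°)
step 5: Δleader=(-20.000, 5.000, 30.000°), disengaged; cmd=(0,0,0) → follower holds at (58.500, -63.000, -10.500°)
step 6: Δleader=(11.000, 8.000, 44.000°), engaged; cmd=(15.500, 16.500, 24.000°) → follower=(74.000, -46.500, 13.500°)
step 7: Δleader=(-19.000, -19.000, 11.000°), engaged; cmd=(-29.500, -37.500, 7.500°) → follower=(44.500, -84.000, 21.000°)


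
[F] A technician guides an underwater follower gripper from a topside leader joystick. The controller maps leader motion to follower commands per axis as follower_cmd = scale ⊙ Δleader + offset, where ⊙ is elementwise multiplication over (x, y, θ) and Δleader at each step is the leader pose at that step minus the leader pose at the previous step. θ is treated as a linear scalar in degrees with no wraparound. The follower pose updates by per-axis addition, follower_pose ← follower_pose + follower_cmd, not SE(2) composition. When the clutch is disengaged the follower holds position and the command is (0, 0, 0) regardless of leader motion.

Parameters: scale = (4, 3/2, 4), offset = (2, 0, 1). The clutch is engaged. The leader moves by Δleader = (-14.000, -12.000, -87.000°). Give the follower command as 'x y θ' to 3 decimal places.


-54.000 -18.000 -347.000

axis x: 4·-14.000 + 2 = -54.000
axis y: 3/2·-12.000 + 0 = -18.000
axis θ: 4·-87.000 + 1 = -347.000


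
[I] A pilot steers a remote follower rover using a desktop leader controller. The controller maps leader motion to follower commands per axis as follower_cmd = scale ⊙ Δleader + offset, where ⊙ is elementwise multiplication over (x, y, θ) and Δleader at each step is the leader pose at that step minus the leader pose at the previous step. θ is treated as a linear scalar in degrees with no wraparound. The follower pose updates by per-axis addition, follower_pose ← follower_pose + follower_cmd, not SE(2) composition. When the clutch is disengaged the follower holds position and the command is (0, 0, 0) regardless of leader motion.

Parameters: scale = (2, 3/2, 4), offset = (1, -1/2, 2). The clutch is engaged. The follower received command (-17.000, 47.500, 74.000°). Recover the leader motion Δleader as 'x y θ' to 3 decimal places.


axis x: (-17.000 − 1) / (2) = -9.000
axis y: (47.500 − -1/2) / (3/2) = 32.000
axis θ: (74.000 − 2) / (4) = 18.000

-9.000 32.000 18.000


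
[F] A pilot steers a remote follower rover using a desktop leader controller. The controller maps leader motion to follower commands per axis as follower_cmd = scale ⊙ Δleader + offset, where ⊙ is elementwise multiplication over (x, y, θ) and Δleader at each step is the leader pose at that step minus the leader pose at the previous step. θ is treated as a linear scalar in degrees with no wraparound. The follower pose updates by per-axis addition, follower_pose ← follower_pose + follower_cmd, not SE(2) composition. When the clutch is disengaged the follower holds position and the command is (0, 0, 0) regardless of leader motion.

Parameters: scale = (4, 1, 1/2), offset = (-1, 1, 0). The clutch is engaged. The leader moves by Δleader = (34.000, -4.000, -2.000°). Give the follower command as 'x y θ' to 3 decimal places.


135.000 -3.000 -1.000

axis x: 4·34.000 + -1 = 135.000
axis y: 1·-4.000 + 1 = -3.000
axis θ: 1/2·-2.000 + 0 = -1.000


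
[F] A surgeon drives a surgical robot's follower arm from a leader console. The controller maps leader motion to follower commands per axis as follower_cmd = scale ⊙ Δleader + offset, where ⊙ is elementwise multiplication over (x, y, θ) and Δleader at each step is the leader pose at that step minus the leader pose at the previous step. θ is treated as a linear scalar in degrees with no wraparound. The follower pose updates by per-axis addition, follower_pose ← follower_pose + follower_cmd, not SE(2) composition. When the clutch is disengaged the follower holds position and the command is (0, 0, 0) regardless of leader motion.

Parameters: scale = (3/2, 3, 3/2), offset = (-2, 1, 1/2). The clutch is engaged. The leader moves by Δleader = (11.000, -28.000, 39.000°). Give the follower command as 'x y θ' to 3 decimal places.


axis x: 3/2·11.000 + -2 = 14.500
axis y: 3·-28.000 + 1 = -83.000
axis θ: 3/2·39.000 + 1/2 = 59.000

14.500 -83.000 59.000


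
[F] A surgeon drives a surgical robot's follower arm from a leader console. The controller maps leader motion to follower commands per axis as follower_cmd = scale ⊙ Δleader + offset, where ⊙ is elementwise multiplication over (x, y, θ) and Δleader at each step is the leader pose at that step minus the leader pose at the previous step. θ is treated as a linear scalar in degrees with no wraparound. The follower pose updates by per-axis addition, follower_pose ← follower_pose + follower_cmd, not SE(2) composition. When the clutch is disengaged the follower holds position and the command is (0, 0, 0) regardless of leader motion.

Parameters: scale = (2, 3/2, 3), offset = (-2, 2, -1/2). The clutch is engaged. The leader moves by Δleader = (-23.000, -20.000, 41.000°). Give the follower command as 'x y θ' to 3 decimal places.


-48.000 -28.000 122.500

axis x: 2·-23.000 + -2 = -48.000
axis y: 3/2·-20.000 + 2 = -28.000
axis θ: 3·41.000 + -1/2 = 122.500


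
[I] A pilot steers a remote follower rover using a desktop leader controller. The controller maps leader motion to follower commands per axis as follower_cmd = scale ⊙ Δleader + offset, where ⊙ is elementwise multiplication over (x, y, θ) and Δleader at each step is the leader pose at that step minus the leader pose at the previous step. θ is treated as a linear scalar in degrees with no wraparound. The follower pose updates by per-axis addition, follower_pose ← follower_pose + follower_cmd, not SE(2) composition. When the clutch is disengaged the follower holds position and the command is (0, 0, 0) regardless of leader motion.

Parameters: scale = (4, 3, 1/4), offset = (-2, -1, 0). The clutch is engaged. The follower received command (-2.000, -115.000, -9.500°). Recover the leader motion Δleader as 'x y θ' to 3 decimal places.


0.000 -38.000 -38.000

axis x: (-2.000 − -2) / (4) = 0.000
axis y: (-115.000 − -1) / (3) = -38.000
axis θ: (-9.500 − 0) / (1/4) = -38.000


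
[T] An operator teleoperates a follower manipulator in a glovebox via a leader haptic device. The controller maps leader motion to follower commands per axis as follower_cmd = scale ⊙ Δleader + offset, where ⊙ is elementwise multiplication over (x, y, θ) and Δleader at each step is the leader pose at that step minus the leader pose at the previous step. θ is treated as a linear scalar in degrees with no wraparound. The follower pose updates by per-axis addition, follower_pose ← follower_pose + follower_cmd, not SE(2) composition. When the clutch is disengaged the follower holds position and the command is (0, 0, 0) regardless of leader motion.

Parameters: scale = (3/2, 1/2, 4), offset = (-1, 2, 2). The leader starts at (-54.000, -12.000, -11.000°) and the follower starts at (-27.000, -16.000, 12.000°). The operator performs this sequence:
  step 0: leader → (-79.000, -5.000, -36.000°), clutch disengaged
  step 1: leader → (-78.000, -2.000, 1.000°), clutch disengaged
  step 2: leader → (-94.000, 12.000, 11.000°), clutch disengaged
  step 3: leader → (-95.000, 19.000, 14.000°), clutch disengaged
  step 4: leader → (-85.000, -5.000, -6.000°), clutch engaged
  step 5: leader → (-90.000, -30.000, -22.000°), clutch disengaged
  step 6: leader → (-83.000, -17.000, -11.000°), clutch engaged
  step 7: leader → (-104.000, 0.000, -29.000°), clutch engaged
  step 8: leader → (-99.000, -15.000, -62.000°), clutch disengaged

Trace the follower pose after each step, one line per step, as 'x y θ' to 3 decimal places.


-27.000 -16.000 12.000
-27.000 -16.000 12.000
-27.000 -16.000 12.000
-27.000 -16.000 12.000
-13.000 -26.000 -66.000
-13.000 -26.000 -66.000
-3.500 -17.500 -20.000
-36.000 -7.000 -90.000
-36.000 -7.000 -90.000

step 0: Δleader=(-25.000, 7.000, -25.000°), disengaged; cmd=(0,0,0) → follower holds at (-27.000, -16.000, 12.000°)
step 1: Δleader=(1.000, 3.000, 37.000°), disengaged; cmd=(0,0,0) → follower holds at (-27.000, -16.000, 12.000°)
step 2: Δleader=(-16.000, 14.000, 10.000°), disengaged; cmd=(0,0,0) → follower holds at (-27.000, -16.000, 12.000°)
step 3: Δleader=(-1.000, 7.000, 3.000°), disengaged; cmd=(0,0,0) → follower holds at (-27.000, -16.000, 12.000°)
step 4: Δleader=(10.000, -24.000, -20.000°), engaged; cmd=(14.000, -10.000, -78.000°) → follower=(-13.000, -26.000, -66.000°)
step 5: Δleader=(-5.000, -25.000, -16.000°), disengaged; cmd=(0,0,0) → follower holds at (-13.000, -26.000, -66.000°)
step 6: Δleader=(7.000, 13.000, 11.000°), engaged; cmd=(9.500, 8.500, 46.000°) → follower=(-3.500, -17.500, -20.000°)
step 7: Δleader=(-21.000, 17.000, -18.000°), engaged; cmd=(-32.500, 10.500, -70.000°) → follower=(-36.000, -7.000, -90.000°)
step 8: Δleader=(5.000, -15.000, -33.000°), disengaged; cmd=(0,0,0) → follower holds at (-36.000, -7.000, -90.000°)


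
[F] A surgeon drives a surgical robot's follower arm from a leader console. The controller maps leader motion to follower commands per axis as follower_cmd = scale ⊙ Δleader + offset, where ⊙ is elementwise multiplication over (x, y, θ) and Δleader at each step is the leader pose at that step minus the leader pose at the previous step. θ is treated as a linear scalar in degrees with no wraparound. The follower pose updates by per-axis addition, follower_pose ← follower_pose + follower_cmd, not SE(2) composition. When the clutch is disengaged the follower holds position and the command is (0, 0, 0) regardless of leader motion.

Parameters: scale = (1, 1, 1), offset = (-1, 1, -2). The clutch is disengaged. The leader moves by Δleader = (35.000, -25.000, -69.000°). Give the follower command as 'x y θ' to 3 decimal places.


0.000 0.000 0.000

clutch disengaged → follower holds; cmd = (0, 0, 0)


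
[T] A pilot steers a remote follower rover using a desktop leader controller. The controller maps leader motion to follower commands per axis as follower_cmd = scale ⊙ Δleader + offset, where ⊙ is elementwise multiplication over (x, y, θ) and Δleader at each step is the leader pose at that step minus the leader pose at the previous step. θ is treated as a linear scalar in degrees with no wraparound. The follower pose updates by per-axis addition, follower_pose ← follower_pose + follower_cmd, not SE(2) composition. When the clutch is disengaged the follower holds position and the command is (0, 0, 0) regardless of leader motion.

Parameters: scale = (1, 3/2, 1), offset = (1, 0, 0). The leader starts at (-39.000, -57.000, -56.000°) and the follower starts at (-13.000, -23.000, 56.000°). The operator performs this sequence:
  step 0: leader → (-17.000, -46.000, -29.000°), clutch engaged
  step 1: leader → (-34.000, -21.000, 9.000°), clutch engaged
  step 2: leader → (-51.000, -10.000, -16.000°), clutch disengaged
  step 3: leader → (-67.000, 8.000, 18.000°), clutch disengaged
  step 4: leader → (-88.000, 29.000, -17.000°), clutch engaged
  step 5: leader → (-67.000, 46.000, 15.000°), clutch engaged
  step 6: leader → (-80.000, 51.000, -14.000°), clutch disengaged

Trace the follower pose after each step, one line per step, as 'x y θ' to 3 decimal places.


step 0: Δleader=(22.000, 11.000, 27.000°), engaged; cmd=(23.000, 16.500, 27.000°) → follower=(10.000, -6.500, 83.000°)
step 1: Δleader=(-17.000, 25.000, 38.000°), engaged; cmd=(-16.000, 37.500, 38.000°) → follower=(-6.000, 31.000, 121.000°)
step 2: Δleader=(-17.000, 11.000, -25.000°), disengaged; cmd=(0,0,0) → follower holds at (-6.000, 31.000, 121.000°)
step 3: Δleader=(-16.000, 18.000, 34.000°), disengaged; cmd=(0,0,0) → follower holds at (-6.000, 31.000, 121.000°)
step 4: Δleader=(-21.000, 21.000, -35.000°), engaged; cmd=(-20.000, 31.500, -35.000°) → follower=(-26.000, 62.500, 86.000°)
step 5: Δleader=(21.000, 17.000, 32.000°), engaged; cmd=(22.000, 25.500, 32.000°) → follower=(-4.000, 88.000, 118.000°)
step 6: Δleader=(-13.000, 5.000, -29.000°), disengaged; cmd=(0,0,0) → follower holds at (-4.000, 88.000, 118.000°)

10.000 -6.500 83.000
-6.000 31.000 121.000
-6.000 31.000 121.000
-6.000 31.000 121.000
-26.000 62.500 86.000
-4.000 88.000 118.000
-4.000 88.000 118.000


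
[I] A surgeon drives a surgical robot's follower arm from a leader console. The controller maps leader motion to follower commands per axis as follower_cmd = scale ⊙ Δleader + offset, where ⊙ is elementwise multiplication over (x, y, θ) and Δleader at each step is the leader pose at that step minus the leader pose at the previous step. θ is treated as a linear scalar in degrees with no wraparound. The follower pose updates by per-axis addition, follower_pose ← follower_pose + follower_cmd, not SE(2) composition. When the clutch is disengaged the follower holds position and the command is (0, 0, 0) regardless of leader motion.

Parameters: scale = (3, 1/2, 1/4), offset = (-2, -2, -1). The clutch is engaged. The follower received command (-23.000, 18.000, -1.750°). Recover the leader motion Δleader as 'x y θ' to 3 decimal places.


axis x: (-23.000 − -2) / (3) = -7.000
axis y: (18.000 − -2) / (1/2) = 40.000
axis θ: (-1.750 − -1) / (1/4) = -3.000

-7.000 40.000 -3.000


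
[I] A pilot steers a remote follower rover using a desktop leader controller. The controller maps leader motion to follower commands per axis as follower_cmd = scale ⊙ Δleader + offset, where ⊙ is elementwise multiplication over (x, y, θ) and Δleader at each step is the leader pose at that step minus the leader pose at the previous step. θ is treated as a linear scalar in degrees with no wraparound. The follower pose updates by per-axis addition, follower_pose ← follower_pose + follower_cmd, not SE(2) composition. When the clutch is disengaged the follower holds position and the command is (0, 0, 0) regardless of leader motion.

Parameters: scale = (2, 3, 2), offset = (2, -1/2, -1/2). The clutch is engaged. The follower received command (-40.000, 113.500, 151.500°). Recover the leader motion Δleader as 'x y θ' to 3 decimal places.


-21.000 38.000 76.000

axis x: (-40.000 − 2) / (2) = -21.000
axis y: (113.500 − -1/2) / (3) = 38.000
axis θ: (151.500 − -1/2) / (2) = 76.000


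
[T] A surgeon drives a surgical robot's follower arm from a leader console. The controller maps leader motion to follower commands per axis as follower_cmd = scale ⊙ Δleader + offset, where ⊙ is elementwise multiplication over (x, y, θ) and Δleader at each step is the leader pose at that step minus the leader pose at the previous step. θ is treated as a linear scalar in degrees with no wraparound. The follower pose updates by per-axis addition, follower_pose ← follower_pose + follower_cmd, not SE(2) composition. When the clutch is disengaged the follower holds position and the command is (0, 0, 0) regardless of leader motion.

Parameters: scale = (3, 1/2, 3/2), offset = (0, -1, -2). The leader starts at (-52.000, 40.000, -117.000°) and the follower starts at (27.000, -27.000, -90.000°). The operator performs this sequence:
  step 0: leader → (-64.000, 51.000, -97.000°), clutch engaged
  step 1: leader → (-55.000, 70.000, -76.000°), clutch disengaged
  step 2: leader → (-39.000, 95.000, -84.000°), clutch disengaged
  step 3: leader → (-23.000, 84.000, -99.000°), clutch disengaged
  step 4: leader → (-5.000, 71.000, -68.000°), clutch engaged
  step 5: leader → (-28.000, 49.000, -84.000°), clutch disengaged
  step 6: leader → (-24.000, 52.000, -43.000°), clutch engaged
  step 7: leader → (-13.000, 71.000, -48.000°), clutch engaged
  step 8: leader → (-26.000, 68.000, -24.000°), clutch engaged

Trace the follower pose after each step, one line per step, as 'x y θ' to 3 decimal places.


step 0: Δleader=(-12.000, 11.000, 20.000°), engaged; cmd=(-36.000, 4.500, 28.000°) → follower=(-9.000, -22.500, -62.000°)
step 1: Δleader=(9.000, 19.000, 21.000°), disengaged; cmd=(0,0,0) → follower holds at (-9.000, -22.500, -62.000°)
step 2: Δleader=(16.000, 25.000, -8.000°), disengaged; cmd=(0,0,0) → follower holds at (-9.000, -22.500, -62.000°)
step 3: Δleader=(16.000, -11.000, -15.000°), disengaged; cmd=(0,0,0) → follower holds at (-9.000, -22.500, -62.000°)
step 4: Δleader=(18.000, -13.000, 31.000°), engaged; cmd=(54.000, -7.500, 44.500°) → follower=(45.000, -30.000, -17.500°)
step 5: Δleader=(-23.000, -22.000, -16.000°), disengaged; cmd=(0,0,0) → follower holds at (45.000, -30.000, -17.500°)
step 6: Δleader=(4.000, 3.000, 41.000°), engaged; cmd=(12.000, 0.500, 59.500°) → follower=(57.000, -29.500, 42.000°)
step 7: Δleader=(11.000, 19.000, -5.000°), engaged; cmd=(33.000, 8.500, -9.500°) → follower=(90.000, -21.000, 32.500°)
step 8: Δleader=(-13.000, -3.000, 24.000°), engaged; cmd=(-39.000, -2.500, 34.000°) → follower=(51.000, -23.500, 66.500°)

-9.000 -22.500 -62.000
-9.000 -22.500 -62.000
-9.000 -22.500 -62.000
-9.000 -22.500 -62.000
45.000 -30.000 -17.500
45.000 -30.000 -17.500
57.000 -29.500 42.000
90.000 -21.000 32.500
51.000 -23.500 66.500


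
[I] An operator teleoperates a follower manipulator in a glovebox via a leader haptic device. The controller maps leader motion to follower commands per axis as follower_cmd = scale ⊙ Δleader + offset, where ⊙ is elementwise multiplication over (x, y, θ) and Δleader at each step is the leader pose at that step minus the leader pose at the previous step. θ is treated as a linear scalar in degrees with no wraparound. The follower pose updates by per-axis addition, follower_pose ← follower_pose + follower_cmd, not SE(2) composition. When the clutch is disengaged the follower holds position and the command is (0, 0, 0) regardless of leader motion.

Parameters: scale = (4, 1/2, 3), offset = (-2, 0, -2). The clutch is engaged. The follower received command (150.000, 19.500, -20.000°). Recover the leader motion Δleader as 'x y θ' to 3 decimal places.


38.000 39.000 -6.000

axis x: (150.000 − -2) / (4) = 38.000
axis y: (19.500 − 0) / (1/2) = 39.000
axis θ: (-20.000 − -2) / (3) = -6.000


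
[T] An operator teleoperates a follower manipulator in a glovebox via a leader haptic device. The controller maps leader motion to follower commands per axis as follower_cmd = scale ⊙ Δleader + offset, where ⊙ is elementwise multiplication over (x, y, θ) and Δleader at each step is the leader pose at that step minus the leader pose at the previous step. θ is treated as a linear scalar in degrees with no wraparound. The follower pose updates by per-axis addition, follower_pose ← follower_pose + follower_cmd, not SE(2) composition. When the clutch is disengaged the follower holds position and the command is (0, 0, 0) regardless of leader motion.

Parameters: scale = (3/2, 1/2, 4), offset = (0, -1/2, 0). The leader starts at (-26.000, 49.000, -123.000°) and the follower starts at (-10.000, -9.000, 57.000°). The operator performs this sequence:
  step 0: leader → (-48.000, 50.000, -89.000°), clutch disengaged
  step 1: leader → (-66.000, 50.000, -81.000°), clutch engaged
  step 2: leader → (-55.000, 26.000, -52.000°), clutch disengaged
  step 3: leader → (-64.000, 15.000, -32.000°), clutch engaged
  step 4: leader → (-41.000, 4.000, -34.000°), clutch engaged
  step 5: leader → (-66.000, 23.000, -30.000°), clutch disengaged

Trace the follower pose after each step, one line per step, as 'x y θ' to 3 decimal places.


-10.000 -9.000 57.000
-37.000 -9.500 89.000
-37.000 -9.500 89.000
-50.500 -15.500 169.000
-16.000 -21.500 161.000
-16.000 -21.500 161.000

step 0: Δleader=(-22.000, 1.000, 34.000°), disengaged; cmd=(0,0,0) → follower holds at (-10.000, -9.000, 57.000°)
step 1: Δleader=(-18.000, 0.000, 8.000°), engaged; cmd=(-27.000, -0.500, 32.000°) → follower=(-37.000, -9.500, 89.000°)
step 2: Δleader=(11.000, -24.000, 29.000°), disengaged; cmd=(0,0,0) → follower holds at (-37.000, -9.500, 89.000°)
step 3: Δleader=(-9.000, -11.000, 20.000°), engaged; cmd=(-13.500, -6.000, 80.000°) → follower=(-50.500, -15.500, 169.000°)
step 4: Δleader=(23.000, -11.000, -2.000°), engaged; cmd=(34.500, -6.000, -8.000°) → follower=(-16.000, -21.500, 161.000°)
step 5: Δleader=(-25.000, 19.000, 4.000°), disengaged; cmd=(0,0,0) → follower holds at (-16.000, -21.500, 161.000°)


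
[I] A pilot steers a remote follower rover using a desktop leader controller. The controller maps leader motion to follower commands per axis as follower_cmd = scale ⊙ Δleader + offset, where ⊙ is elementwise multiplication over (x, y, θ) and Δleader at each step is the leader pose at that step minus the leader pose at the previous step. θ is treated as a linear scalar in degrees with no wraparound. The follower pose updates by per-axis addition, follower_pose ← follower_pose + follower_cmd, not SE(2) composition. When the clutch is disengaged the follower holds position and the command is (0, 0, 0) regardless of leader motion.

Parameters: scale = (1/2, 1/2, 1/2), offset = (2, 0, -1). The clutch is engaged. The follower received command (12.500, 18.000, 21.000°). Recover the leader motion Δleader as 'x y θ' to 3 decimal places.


21.000 36.000 44.000

axis x: (12.500 − 2) / (1/2) = 21.000
axis y: (18.000 − 0) / (1/2) = 36.000
axis θ: (21.000 − -1) / (1/2) = 44.000


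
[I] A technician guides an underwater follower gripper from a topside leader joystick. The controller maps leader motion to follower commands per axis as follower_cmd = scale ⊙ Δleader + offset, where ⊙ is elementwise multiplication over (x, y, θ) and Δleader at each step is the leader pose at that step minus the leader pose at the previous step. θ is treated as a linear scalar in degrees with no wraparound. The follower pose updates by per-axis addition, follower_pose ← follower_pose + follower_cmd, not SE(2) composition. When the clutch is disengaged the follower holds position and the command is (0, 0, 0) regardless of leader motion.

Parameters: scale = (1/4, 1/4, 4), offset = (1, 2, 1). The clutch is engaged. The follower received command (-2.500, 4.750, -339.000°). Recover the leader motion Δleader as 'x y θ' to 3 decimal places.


-14.000 11.000 -85.000

axis x: (-2.500 − 1) / (1/4) = -14.000
axis y: (4.750 − 2) / (1/4) = 11.000
axis θ: (-339.000 − 1) / (4) = -85.000


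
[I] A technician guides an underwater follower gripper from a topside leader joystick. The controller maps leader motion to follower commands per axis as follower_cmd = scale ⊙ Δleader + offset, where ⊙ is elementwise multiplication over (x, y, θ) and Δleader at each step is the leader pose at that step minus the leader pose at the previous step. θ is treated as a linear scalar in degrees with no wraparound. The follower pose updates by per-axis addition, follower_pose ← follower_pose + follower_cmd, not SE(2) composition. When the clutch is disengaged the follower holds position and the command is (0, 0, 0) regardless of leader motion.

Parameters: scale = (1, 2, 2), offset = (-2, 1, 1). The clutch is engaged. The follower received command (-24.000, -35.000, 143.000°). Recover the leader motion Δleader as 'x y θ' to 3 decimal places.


axis x: (-24.000 − -2) / (1) = -22.000
axis y: (-35.000 − 1) / (2) = -18.000
axis θ: (143.000 − 1) / (2) = 71.000

-22.000 -18.000 71.000


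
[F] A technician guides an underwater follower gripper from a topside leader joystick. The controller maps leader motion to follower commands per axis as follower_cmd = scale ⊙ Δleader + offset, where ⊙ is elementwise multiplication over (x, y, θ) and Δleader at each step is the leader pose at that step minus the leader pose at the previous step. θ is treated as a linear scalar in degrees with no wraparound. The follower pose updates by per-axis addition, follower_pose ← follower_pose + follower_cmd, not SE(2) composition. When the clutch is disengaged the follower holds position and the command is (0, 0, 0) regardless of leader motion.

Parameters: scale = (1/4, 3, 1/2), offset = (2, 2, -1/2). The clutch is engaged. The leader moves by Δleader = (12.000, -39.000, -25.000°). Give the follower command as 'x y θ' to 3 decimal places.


5.000 -115.000 -13.000

axis x: 1/4·12.000 + 2 = 5.000
axis y: 3·-39.000 + 2 = -115.000
axis θ: 1/2·-25.000 + -1/2 = -13.000


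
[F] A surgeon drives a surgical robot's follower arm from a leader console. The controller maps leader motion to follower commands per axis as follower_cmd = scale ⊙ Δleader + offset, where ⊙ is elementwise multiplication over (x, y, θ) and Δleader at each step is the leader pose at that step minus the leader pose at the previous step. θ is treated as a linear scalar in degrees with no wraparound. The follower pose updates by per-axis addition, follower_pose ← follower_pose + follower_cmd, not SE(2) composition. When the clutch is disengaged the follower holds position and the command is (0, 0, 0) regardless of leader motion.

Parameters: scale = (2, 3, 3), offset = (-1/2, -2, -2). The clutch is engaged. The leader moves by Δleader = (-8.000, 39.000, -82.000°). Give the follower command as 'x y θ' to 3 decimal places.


axis x: 2·-8.000 + -1/2 = -16.500
axis y: 3·39.000 + -2 = 115.000
axis θ: 3·-82.000 + -2 = -248.000

-16.500 115.000 -248.000


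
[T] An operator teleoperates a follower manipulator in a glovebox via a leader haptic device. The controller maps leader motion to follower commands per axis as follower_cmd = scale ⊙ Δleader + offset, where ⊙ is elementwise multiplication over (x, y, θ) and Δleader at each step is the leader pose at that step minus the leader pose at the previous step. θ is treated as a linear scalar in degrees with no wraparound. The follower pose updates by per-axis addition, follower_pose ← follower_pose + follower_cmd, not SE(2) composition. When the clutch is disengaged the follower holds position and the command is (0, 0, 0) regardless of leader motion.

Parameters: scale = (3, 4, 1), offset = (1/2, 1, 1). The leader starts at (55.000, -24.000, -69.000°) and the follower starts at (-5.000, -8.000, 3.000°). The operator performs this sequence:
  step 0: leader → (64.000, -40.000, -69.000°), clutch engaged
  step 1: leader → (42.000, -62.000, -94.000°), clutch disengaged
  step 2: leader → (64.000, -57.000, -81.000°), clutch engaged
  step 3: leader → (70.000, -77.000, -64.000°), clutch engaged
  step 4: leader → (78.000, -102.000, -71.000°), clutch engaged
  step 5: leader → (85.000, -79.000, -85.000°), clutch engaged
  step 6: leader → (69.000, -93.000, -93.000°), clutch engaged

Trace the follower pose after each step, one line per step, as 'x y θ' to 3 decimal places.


step 0: Δleader=(9.000, -16.000, 0.000°), engaged; cmd=(27.500, -63.000, 1.000°) → follower=(22.500, -71.000, 4.000°)
step 1: Δleader=(-22.000, -22.000, -25.000°), disengaged; cmd=(0,0,0) → follower holds at (22.500, -71.000, 4.000°)
step 2: Δleader=(22.000, 5.000, 13.000°), engaged; cmd=(66.500, 21.000, 14.000°) → follower=(89.000, -50.000, 18.000°)
step 3: Δleader=(6.000, -20.000, 17.000°), engaged; cmd=(18.500, -79.000, 18.000°) → follower=(107.500, -129.000, 36.000°)
step 4: Δleader=(8.000, -25.000, -7.000°), engaged; cmd=(24.500, -99.000, -6.000°) → follower=(132.000, -228.000, 30.000°)
step 5: Δleader=(7.000, 23.000, -14.000°), engaged; cmd=(21.500, 93.000, -13.000°) → follower=(153.500, -135.000, 17.000°)
step 6: Δleader=(-16.000, -14.000, -8.000°), engaged; cmd=(-47.500, -55.000, -7.000°) → follower=(106.000, -190.000, 10.000°)

22.500 -71.000 4.000
22.500 -71.000 4.000
89.000 -50.000 18.000
107.500 -129.000 36.000
132.000 -228.000 30.000
153.500 -135.000 17.000
106.000 -190.000 10.000


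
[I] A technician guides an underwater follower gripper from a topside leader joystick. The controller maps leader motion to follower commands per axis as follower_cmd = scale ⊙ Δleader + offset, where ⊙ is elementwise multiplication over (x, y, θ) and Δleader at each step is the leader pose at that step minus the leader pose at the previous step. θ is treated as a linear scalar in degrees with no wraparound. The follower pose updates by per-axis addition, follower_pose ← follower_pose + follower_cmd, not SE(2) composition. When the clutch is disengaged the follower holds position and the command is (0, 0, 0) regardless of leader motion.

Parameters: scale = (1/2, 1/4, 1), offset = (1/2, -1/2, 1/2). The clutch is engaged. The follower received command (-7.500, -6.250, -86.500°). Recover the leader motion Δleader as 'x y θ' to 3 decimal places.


-16.000 -23.000 -87.000

axis x: (-7.500 − 1/2) / (1/2) = -16.000
axis y: (-6.250 − -1/2) / (1/4) = -23.000
axis θ: (-86.500 − 1/2) / (1) = -87.000


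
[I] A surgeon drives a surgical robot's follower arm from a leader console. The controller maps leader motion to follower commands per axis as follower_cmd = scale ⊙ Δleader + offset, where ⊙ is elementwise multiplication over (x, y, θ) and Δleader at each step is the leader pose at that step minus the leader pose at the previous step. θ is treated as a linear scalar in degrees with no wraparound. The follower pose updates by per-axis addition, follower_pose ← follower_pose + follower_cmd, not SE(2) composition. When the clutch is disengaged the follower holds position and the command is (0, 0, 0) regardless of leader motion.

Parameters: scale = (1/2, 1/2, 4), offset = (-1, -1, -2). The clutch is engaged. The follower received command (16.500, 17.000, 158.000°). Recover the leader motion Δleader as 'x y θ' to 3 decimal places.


35.000 36.000 40.000

axis x: (16.500 − -1) / (1/2) = 35.000
axis y: (17.000 − -1) / (1/2) = 36.000
axis θ: (158.000 − -2) / (4) = 40.000


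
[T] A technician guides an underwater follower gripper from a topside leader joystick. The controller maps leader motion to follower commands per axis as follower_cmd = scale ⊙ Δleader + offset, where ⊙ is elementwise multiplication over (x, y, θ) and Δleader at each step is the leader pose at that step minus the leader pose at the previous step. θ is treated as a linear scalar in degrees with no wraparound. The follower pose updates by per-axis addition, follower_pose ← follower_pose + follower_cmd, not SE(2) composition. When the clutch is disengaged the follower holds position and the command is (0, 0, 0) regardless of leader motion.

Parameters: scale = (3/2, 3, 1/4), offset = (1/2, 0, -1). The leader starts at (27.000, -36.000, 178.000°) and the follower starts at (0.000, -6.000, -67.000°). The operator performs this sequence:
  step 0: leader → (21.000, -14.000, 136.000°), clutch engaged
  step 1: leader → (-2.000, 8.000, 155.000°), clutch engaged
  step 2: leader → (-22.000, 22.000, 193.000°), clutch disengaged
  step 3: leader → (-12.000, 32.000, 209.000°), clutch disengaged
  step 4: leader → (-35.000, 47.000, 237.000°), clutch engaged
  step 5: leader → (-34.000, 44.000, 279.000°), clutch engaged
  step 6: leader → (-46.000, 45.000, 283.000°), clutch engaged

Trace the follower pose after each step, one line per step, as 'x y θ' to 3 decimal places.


-8.500 60.000 -78.500
-42.500 126.000 -74.750
-42.500 126.000 -74.750
-42.500 126.000 -74.750
-76.500 171.000 -68.750
-74.500 162.000 -59.250
-92.000 165.000 -59.250

step 0: Δleader=(-6.000, 22.000, -42.000°), engaged; cmd=(-8.500, 66.000, -11.500°) → follower=(-8.500, 60.000, -78.500°)
step 1: Δleader=(-23.000, 22.000, 19.000°), engaged; cmd=(-34.000, 66.000, 3.750°) → follower=(-42.500, 126.000, -74.750°)
step 2: Δleader=(-20.000, 14.000, 38.000°), disengaged; cmd=(0,0,0) → follower holds at (-42.500, 126.000, -74.750°)
step 3: Δleader=(10.000, 10.000, 16.000°), disengaged; cmd=(0,0,0) → follower holds at (-42.500, 126.000, -74.750°)
step 4: Δleader=(-23.000, 15.000, 28.000°), engaged; cmd=(-34.000, 45.000, 6.000°) → follower=(-76.500, 171.000, -68.750°)
step 5: Δleader=(1.000, -3.000, 42.000°), engaged; cmd=(2.000, -9.000, 9.500°) → follower=(-74.500, 162.000, -59.250°)
step 6: Δleader=(-12.000, 1.000, 4.000°), engaged; cmd=(-17.500, 3.000, 0.000°) → follower=(-92.000, 165.000, -59.250°)


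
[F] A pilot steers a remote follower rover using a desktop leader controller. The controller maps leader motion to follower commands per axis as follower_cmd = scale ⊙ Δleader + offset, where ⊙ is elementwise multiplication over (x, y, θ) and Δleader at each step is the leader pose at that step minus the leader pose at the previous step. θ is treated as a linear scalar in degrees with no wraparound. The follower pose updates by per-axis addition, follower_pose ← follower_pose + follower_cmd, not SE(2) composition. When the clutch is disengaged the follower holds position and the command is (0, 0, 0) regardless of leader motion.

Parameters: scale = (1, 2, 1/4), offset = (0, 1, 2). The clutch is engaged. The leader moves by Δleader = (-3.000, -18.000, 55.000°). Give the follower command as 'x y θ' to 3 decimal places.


axis x: 1·-3.000 + 0 = -3.000
axis y: 2·-18.000 + 1 = -35.000
axis θ: 1/4·55.000 + 2 = 15.750

-3.000 -35.000 15.750


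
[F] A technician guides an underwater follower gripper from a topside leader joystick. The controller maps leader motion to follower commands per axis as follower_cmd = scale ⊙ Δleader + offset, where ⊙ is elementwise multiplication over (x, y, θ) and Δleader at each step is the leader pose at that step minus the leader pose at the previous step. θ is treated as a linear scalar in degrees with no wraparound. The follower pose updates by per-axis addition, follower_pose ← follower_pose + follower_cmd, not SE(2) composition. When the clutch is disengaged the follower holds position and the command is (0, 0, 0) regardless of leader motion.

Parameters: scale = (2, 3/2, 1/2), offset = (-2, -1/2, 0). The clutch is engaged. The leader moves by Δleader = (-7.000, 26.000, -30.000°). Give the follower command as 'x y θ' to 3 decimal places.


-16.000 38.500 -15.000

axis x: 2·-7.000 + -2 = -16.000
axis y: 3/2·26.000 + -1/2 = 38.500
axis θ: 1/2·-30.000 + 0 = -15.000
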